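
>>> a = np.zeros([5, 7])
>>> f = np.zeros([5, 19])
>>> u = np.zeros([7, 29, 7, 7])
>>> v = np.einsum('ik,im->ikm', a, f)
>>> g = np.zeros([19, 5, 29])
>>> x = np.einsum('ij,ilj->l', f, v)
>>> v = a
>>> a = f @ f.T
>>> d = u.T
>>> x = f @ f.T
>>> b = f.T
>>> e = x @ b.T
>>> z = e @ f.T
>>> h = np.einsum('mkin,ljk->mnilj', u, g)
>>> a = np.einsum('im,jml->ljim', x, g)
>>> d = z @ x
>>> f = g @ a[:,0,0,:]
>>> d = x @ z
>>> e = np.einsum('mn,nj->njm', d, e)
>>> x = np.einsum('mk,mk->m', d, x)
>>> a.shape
(29, 19, 5, 5)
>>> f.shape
(19, 5, 5)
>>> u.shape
(7, 29, 7, 7)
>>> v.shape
(5, 7)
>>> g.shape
(19, 5, 29)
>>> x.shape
(5,)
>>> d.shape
(5, 5)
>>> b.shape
(19, 5)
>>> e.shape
(5, 19, 5)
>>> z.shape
(5, 5)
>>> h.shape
(7, 7, 7, 19, 5)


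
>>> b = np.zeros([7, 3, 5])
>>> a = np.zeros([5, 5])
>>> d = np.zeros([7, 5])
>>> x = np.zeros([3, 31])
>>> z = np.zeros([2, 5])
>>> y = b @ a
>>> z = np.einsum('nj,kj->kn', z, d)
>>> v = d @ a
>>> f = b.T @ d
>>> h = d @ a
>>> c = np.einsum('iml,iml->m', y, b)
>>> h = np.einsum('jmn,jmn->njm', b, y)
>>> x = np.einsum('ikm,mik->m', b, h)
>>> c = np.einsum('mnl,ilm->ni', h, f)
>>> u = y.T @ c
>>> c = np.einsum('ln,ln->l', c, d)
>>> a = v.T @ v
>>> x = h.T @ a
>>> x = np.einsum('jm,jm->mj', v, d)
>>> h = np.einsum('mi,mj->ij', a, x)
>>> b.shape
(7, 3, 5)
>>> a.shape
(5, 5)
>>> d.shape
(7, 5)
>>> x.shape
(5, 7)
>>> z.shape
(7, 2)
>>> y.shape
(7, 3, 5)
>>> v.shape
(7, 5)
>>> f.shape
(5, 3, 5)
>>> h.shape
(5, 7)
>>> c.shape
(7,)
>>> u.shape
(5, 3, 5)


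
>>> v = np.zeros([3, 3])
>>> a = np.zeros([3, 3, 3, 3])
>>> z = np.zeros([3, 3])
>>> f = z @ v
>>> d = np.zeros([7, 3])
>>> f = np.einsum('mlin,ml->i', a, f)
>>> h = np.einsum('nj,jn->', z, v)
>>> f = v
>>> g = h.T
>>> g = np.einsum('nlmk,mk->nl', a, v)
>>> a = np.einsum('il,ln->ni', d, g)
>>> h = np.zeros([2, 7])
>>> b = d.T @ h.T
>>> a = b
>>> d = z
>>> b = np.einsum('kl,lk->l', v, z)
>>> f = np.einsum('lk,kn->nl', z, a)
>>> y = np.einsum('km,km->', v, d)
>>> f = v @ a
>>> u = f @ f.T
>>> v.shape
(3, 3)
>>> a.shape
(3, 2)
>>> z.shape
(3, 3)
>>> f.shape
(3, 2)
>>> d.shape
(3, 3)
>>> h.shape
(2, 7)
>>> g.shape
(3, 3)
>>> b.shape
(3,)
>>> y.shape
()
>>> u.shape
(3, 3)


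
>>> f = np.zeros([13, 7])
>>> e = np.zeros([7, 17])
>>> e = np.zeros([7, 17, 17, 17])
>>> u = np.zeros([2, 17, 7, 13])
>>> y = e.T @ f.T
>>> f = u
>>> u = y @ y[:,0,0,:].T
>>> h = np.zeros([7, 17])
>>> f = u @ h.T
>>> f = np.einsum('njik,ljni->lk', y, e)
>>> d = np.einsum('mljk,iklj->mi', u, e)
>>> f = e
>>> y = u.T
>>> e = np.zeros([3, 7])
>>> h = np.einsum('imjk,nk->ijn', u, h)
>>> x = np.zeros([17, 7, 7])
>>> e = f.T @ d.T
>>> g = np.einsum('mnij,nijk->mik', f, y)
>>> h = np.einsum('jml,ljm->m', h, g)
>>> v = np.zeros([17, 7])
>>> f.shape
(7, 17, 17, 17)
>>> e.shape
(17, 17, 17, 17)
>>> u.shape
(17, 17, 17, 17)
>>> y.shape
(17, 17, 17, 17)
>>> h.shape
(17,)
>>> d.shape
(17, 7)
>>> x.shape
(17, 7, 7)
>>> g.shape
(7, 17, 17)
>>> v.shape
(17, 7)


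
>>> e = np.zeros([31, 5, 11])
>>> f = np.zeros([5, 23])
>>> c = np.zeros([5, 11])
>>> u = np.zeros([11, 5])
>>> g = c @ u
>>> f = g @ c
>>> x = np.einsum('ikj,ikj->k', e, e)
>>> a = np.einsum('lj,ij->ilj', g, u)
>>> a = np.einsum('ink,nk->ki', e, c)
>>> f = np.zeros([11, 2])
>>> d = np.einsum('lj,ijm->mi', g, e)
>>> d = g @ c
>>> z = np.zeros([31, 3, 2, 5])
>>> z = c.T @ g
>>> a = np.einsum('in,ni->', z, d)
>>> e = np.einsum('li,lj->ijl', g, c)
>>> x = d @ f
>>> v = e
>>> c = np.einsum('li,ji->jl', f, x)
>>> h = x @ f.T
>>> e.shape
(5, 11, 5)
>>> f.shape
(11, 2)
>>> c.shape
(5, 11)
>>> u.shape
(11, 5)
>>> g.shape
(5, 5)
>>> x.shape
(5, 2)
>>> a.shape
()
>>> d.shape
(5, 11)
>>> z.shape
(11, 5)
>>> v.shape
(5, 11, 5)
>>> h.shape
(5, 11)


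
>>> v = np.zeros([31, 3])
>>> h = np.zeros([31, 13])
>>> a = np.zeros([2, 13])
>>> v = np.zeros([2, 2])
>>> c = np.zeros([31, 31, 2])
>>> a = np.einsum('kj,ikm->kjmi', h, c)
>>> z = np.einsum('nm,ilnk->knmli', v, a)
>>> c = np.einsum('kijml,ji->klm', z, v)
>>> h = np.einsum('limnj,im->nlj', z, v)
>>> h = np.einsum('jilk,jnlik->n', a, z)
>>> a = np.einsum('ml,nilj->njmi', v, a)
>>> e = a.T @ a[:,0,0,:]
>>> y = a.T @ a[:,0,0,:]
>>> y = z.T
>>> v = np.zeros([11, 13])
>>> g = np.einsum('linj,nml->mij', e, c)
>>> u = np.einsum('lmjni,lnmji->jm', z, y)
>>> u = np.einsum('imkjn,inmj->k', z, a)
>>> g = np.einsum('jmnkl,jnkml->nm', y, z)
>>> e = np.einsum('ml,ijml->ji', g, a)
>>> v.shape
(11, 13)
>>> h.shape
(2,)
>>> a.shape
(31, 31, 2, 13)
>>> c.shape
(31, 31, 13)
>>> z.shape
(31, 2, 2, 13, 31)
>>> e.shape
(31, 31)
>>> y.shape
(31, 13, 2, 2, 31)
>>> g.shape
(2, 13)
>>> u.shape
(2,)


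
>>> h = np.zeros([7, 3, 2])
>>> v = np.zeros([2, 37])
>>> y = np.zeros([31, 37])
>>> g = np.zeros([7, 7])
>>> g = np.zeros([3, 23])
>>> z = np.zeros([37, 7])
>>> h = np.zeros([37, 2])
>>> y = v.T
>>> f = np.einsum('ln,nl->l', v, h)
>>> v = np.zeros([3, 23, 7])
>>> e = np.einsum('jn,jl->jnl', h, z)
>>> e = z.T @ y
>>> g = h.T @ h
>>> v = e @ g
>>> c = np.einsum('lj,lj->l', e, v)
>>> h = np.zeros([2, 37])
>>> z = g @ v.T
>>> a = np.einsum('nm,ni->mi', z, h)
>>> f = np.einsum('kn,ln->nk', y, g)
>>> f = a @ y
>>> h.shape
(2, 37)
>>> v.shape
(7, 2)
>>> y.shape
(37, 2)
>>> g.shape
(2, 2)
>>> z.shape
(2, 7)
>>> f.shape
(7, 2)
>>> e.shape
(7, 2)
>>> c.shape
(7,)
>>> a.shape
(7, 37)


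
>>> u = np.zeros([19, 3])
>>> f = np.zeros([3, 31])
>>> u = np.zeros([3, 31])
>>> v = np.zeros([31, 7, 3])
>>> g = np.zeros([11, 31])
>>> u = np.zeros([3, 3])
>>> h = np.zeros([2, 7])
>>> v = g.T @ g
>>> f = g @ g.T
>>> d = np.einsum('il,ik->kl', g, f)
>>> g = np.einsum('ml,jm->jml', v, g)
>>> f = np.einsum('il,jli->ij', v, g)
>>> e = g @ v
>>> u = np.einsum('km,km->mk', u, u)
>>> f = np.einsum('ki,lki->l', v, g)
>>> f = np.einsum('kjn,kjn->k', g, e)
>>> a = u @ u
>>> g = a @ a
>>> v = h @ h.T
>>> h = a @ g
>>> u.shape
(3, 3)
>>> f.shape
(11,)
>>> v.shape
(2, 2)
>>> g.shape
(3, 3)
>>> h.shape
(3, 3)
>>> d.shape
(11, 31)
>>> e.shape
(11, 31, 31)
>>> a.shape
(3, 3)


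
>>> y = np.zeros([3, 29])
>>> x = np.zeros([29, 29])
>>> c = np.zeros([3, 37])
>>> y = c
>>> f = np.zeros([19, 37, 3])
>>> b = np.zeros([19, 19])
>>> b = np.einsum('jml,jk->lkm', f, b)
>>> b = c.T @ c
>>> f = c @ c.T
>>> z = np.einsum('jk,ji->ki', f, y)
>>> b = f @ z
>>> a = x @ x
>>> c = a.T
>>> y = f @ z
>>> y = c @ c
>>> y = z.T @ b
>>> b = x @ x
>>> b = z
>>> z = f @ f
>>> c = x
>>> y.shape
(37, 37)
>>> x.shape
(29, 29)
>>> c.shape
(29, 29)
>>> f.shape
(3, 3)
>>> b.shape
(3, 37)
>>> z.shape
(3, 3)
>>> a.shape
(29, 29)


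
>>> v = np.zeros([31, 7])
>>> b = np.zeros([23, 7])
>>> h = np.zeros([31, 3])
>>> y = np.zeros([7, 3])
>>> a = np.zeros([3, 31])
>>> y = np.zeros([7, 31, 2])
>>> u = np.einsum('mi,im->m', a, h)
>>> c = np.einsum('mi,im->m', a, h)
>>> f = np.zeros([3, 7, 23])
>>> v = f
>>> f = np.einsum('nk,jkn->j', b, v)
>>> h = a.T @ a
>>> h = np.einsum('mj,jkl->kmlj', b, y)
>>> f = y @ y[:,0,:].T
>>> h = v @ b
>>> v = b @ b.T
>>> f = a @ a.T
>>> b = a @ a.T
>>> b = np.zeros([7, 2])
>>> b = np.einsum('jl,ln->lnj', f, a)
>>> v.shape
(23, 23)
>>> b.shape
(3, 31, 3)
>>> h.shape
(3, 7, 7)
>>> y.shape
(7, 31, 2)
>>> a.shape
(3, 31)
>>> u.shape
(3,)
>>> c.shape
(3,)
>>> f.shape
(3, 3)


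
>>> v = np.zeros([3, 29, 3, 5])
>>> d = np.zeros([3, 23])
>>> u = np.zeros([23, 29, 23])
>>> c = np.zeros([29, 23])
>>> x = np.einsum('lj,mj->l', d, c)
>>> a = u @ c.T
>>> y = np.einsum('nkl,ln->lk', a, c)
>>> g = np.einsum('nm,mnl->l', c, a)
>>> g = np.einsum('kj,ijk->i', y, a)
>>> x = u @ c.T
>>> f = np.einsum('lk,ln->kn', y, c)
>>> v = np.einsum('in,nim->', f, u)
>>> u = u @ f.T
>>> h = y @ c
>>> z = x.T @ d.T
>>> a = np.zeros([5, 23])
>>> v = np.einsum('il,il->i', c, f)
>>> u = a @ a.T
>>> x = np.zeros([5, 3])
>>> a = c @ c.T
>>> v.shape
(29,)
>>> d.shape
(3, 23)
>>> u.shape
(5, 5)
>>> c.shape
(29, 23)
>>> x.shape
(5, 3)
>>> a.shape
(29, 29)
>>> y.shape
(29, 29)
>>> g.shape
(23,)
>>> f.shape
(29, 23)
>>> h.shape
(29, 23)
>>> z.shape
(29, 29, 3)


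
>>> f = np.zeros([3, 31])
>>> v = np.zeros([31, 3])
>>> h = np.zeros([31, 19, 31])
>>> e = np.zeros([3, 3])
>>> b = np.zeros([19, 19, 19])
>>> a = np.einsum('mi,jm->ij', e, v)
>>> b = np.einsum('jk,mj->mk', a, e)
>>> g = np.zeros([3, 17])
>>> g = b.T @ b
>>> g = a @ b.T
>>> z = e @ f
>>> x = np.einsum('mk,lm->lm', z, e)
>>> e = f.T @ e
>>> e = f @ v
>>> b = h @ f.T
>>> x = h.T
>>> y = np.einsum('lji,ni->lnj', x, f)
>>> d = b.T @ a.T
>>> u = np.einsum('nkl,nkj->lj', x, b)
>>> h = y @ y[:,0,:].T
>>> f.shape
(3, 31)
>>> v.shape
(31, 3)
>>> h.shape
(31, 3, 31)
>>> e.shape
(3, 3)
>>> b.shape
(31, 19, 3)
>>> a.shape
(3, 31)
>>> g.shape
(3, 3)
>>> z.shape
(3, 31)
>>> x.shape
(31, 19, 31)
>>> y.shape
(31, 3, 19)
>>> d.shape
(3, 19, 3)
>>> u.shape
(31, 3)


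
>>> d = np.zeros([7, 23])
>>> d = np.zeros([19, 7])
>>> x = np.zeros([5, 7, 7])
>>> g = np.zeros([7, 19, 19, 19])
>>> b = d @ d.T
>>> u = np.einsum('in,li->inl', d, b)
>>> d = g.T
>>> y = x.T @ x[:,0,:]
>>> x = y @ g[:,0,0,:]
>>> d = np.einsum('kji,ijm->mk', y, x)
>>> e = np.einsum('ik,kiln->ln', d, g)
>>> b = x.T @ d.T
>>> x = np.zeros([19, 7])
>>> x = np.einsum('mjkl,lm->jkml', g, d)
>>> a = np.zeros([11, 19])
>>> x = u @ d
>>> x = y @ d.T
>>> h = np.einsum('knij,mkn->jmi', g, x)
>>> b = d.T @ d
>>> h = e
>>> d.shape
(19, 7)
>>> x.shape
(7, 7, 19)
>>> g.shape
(7, 19, 19, 19)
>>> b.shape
(7, 7)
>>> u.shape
(19, 7, 19)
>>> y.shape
(7, 7, 7)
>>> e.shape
(19, 19)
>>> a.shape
(11, 19)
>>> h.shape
(19, 19)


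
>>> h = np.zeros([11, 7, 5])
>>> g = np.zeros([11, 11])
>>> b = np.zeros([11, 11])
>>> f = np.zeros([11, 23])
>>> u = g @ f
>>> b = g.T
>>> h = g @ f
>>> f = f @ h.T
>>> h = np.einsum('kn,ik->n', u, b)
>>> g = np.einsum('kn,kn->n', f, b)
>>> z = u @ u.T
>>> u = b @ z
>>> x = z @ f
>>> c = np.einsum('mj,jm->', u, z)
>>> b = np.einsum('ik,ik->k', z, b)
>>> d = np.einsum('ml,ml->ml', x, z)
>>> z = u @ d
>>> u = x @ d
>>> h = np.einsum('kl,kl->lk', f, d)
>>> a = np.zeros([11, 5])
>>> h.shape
(11, 11)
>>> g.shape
(11,)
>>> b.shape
(11,)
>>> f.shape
(11, 11)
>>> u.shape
(11, 11)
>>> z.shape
(11, 11)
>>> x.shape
(11, 11)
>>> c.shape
()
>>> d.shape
(11, 11)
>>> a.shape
(11, 5)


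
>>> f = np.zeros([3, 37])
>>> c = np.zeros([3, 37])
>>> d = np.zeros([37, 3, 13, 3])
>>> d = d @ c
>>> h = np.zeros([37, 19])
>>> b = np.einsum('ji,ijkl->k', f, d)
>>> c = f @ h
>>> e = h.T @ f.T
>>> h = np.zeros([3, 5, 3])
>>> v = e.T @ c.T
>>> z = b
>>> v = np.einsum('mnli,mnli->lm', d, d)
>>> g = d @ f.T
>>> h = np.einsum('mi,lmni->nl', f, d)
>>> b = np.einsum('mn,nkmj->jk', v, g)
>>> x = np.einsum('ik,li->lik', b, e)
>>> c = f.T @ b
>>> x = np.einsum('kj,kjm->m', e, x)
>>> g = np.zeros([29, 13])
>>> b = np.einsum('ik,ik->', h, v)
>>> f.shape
(3, 37)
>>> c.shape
(37, 3)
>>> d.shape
(37, 3, 13, 37)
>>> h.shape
(13, 37)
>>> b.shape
()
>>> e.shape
(19, 3)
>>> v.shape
(13, 37)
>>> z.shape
(13,)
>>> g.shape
(29, 13)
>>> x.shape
(3,)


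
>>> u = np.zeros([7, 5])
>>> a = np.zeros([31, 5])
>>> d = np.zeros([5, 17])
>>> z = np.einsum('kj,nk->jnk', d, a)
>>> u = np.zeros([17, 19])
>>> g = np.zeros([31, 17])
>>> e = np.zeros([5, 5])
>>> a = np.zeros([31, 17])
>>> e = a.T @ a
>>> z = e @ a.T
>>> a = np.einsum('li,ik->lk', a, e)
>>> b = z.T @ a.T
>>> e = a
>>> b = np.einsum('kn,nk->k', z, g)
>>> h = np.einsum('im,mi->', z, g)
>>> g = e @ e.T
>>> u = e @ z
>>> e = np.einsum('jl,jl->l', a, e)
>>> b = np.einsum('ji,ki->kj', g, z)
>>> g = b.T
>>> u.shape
(31, 31)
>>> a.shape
(31, 17)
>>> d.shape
(5, 17)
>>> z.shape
(17, 31)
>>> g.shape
(31, 17)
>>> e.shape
(17,)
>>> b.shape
(17, 31)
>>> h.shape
()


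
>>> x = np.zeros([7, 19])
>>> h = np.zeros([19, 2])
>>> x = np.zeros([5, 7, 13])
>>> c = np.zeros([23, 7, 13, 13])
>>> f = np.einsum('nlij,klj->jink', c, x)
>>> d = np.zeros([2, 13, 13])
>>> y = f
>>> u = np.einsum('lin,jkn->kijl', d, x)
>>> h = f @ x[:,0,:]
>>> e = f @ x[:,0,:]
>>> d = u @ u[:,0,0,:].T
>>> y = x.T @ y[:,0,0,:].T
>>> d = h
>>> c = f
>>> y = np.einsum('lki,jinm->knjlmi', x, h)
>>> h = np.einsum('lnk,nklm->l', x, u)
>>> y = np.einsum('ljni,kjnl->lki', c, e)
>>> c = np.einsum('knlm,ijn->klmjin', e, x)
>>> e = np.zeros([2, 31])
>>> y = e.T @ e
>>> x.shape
(5, 7, 13)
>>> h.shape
(5,)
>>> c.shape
(13, 23, 13, 7, 5, 13)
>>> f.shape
(13, 13, 23, 5)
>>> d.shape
(13, 13, 23, 13)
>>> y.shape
(31, 31)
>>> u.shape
(7, 13, 5, 2)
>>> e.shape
(2, 31)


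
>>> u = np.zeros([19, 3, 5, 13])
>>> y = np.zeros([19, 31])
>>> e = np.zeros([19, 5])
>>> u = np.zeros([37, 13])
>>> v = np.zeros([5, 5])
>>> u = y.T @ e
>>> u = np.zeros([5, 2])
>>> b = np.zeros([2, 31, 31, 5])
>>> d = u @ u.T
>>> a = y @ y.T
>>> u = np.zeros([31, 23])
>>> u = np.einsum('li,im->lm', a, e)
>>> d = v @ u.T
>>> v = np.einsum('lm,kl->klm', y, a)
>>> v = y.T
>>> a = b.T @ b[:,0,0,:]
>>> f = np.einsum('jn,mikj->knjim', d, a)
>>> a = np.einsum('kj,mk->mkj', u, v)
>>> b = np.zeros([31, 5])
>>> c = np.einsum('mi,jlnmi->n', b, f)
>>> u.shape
(19, 5)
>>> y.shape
(19, 31)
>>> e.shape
(19, 5)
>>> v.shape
(31, 19)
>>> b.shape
(31, 5)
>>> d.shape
(5, 19)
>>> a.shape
(31, 19, 5)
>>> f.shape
(31, 19, 5, 31, 5)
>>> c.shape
(5,)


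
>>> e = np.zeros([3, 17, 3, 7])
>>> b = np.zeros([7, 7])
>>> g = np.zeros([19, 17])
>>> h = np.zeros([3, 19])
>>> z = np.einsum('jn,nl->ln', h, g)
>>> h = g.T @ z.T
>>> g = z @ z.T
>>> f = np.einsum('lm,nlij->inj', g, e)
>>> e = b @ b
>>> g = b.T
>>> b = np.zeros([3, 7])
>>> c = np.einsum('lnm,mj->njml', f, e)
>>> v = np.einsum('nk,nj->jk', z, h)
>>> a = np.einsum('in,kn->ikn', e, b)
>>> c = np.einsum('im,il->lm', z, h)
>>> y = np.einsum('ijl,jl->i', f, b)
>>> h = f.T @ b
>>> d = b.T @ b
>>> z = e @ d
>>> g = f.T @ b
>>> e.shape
(7, 7)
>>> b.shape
(3, 7)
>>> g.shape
(7, 3, 7)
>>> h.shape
(7, 3, 7)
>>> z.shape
(7, 7)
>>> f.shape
(3, 3, 7)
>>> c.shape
(17, 19)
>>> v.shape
(17, 19)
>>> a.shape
(7, 3, 7)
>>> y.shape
(3,)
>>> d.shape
(7, 7)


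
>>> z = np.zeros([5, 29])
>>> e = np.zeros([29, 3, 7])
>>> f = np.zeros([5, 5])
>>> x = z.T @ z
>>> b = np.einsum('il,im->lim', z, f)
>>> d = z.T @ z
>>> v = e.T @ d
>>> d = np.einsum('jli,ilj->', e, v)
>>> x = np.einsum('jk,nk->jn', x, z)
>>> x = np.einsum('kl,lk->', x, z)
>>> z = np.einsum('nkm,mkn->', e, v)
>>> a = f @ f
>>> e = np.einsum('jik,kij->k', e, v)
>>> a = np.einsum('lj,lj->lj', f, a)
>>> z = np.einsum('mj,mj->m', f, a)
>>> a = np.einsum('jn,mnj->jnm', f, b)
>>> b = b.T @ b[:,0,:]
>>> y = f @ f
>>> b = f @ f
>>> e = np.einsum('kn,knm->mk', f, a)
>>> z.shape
(5,)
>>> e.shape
(29, 5)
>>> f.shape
(5, 5)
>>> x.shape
()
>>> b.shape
(5, 5)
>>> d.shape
()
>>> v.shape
(7, 3, 29)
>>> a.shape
(5, 5, 29)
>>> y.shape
(5, 5)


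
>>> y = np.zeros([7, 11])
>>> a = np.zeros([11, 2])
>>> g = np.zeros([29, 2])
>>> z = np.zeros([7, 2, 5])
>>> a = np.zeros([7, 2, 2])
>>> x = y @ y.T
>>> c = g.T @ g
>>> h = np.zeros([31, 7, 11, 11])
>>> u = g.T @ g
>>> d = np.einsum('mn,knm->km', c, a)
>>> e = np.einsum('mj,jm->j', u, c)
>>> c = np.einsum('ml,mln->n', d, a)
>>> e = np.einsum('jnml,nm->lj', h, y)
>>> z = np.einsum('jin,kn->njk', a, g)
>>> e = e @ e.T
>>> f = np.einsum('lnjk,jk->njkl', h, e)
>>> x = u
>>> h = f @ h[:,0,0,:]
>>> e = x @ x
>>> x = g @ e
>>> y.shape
(7, 11)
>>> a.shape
(7, 2, 2)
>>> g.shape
(29, 2)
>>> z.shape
(2, 7, 29)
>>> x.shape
(29, 2)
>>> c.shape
(2,)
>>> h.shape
(7, 11, 11, 11)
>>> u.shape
(2, 2)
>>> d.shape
(7, 2)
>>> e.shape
(2, 2)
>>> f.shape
(7, 11, 11, 31)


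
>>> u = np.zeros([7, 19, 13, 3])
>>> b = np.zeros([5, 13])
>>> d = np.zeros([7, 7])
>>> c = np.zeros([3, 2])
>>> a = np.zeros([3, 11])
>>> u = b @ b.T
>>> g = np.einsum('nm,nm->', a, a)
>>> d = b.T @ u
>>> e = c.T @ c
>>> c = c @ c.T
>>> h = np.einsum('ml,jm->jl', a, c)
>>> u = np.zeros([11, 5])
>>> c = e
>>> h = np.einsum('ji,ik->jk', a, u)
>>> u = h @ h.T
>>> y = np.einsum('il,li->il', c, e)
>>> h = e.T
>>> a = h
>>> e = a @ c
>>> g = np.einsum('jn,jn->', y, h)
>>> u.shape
(3, 3)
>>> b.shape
(5, 13)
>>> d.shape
(13, 5)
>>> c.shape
(2, 2)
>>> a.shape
(2, 2)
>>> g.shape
()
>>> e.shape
(2, 2)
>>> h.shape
(2, 2)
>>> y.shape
(2, 2)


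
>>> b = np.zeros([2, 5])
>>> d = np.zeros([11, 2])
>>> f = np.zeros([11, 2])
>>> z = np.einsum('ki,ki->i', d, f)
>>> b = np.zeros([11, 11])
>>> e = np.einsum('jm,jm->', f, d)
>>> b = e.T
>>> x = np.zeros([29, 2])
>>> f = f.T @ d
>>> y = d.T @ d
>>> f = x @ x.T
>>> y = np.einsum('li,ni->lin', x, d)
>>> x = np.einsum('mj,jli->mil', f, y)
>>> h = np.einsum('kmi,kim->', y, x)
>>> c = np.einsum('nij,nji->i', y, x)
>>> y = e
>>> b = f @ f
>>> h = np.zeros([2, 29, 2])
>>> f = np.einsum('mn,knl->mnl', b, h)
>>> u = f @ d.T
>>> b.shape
(29, 29)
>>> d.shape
(11, 2)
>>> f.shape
(29, 29, 2)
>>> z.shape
(2,)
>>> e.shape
()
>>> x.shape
(29, 11, 2)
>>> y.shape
()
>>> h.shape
(2, 29, 2)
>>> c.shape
(2,)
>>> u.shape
(29, 29, 11)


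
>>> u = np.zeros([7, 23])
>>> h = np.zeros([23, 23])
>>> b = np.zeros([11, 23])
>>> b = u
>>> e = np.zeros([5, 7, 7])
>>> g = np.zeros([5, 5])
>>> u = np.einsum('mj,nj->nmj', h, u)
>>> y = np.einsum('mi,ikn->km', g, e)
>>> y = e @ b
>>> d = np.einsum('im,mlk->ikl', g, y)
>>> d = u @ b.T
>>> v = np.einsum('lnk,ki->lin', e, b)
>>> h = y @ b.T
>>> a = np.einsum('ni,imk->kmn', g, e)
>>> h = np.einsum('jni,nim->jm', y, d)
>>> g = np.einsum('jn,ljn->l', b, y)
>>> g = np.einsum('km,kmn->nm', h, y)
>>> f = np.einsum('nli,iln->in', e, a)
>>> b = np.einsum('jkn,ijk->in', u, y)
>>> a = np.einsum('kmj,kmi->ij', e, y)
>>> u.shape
(7, 23, 23)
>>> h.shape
(5, 7)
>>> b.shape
(5, 23)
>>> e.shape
(5, 7, 7)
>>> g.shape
(23, 7)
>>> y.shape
(5, 7, 23)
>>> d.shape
(7, 23, 7)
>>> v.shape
(5, 23, 7)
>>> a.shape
(23, 7)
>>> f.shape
(7, 5)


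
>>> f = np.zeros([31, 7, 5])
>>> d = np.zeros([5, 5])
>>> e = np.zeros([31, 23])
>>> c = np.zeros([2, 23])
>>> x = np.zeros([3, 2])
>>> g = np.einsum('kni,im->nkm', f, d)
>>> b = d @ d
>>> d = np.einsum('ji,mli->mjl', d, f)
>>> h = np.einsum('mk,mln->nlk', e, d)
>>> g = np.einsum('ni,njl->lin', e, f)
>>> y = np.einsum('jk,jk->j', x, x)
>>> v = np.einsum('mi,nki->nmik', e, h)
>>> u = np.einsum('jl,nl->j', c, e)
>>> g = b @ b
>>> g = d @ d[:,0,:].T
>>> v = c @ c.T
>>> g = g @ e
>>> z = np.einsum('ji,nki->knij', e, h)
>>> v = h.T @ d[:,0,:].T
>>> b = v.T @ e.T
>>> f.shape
(31, 7, 5)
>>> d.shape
(31, 5, 7)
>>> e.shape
(31, 23)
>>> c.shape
(2, 23)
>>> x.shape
(3, 2)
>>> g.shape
(31, 5, 23)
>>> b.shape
(31, 5, 31)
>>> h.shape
(7, 5, 23)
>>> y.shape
(3,)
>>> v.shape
(23, 5, 31)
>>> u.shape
(2,)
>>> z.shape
(5, 7, 23, 31)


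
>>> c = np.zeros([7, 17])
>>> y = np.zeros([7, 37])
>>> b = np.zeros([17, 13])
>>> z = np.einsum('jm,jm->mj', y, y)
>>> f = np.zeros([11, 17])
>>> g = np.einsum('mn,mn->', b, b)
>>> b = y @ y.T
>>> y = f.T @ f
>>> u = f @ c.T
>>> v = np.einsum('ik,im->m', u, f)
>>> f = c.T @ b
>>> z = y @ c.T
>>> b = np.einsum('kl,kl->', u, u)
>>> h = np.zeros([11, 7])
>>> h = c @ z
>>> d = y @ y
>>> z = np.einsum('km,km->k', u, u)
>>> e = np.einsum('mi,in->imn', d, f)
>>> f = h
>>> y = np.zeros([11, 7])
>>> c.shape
(7, 17)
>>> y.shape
(11, 7)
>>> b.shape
()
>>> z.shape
(11,)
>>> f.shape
(7, 7)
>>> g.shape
()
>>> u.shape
(11, 7)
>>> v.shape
(17,)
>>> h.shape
(7, 7)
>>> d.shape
(17, 17)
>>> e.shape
(17, 17, 7)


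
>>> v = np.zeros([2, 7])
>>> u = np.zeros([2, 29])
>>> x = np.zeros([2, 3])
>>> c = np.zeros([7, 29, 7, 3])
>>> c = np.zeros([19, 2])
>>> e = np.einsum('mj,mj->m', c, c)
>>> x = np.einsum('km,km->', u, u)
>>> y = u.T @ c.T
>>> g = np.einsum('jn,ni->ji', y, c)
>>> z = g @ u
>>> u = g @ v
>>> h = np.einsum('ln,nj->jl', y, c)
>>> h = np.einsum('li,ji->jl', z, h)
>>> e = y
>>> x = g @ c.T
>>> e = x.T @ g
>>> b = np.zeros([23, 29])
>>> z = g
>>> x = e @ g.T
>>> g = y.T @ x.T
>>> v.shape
(2, 7)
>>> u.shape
(29, 7)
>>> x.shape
(19, 29)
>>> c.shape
(19, 2)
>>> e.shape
(19, 2)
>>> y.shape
(29, 19)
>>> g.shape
(19, 19)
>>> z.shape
(29, 2)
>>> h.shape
(2, 29)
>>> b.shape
(23, 29)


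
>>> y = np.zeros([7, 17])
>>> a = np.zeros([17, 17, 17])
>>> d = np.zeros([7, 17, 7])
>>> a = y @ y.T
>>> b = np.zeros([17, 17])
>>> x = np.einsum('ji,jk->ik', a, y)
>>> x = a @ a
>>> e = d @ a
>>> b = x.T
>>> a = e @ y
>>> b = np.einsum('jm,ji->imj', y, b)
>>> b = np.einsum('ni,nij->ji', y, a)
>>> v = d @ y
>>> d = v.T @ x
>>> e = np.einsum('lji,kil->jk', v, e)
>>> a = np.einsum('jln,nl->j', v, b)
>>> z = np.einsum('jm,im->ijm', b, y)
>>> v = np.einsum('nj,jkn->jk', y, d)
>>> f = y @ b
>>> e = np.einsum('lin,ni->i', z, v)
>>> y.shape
(7, 17)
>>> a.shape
(7,)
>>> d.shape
(17, 17, 7)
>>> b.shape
(17, 17)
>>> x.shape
(7, 7)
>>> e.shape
(17,)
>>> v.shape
(17, 17)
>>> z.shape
(7, 17, 17)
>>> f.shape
(7, 17)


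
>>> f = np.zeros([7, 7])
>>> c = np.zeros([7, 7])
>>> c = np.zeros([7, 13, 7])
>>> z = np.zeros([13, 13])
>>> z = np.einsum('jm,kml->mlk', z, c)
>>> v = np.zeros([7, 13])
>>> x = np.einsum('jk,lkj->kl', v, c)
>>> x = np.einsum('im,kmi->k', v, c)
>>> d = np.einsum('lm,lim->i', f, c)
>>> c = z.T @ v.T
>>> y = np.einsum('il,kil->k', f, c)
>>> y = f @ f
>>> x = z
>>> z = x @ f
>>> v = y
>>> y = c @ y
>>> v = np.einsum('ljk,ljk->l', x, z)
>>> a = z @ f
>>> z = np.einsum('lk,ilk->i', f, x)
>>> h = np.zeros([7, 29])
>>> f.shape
(7, 7)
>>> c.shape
(7, 7, 7)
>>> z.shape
(13,)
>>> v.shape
(13,)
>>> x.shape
(13, 7, 7)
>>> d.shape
(13,)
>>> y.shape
(7, 7, 7)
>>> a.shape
(13, 7, 7)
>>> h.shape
(7, 29)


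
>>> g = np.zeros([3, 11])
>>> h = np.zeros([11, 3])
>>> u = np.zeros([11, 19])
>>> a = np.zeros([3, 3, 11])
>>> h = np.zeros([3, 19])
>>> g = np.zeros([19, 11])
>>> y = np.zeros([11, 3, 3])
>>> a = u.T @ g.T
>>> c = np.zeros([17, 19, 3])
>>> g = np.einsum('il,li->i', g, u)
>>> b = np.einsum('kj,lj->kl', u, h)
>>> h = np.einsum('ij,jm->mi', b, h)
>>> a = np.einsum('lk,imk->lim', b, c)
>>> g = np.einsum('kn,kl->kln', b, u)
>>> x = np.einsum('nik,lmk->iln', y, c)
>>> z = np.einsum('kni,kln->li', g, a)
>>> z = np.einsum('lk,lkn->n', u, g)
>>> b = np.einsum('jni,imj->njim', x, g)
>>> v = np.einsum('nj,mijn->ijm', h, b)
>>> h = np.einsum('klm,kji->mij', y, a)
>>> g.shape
(11, 19, 3)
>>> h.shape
(3, 19, 17)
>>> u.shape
(11, 19)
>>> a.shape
(11, 17, 19)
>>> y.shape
(11, 3, 3)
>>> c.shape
(17, 19, 3)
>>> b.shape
(17, 3, 11, 19)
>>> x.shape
(3, 17, 11)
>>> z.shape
(3,)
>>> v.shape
(3, 11, 17)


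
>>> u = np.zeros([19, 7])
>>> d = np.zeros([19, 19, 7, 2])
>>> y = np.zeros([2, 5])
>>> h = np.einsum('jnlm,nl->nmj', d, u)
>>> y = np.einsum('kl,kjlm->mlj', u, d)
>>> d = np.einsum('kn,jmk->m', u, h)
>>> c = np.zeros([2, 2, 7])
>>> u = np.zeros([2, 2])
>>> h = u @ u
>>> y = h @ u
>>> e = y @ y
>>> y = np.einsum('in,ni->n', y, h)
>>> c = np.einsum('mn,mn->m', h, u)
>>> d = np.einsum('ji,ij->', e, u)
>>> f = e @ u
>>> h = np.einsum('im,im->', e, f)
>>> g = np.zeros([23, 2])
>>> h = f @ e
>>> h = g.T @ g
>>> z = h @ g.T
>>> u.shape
(2, 2)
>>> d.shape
()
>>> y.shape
(2,)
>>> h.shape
(2, 2)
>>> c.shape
(2,)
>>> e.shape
(2, 2)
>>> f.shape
(2, 2)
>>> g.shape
(23, 2)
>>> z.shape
(2, 23)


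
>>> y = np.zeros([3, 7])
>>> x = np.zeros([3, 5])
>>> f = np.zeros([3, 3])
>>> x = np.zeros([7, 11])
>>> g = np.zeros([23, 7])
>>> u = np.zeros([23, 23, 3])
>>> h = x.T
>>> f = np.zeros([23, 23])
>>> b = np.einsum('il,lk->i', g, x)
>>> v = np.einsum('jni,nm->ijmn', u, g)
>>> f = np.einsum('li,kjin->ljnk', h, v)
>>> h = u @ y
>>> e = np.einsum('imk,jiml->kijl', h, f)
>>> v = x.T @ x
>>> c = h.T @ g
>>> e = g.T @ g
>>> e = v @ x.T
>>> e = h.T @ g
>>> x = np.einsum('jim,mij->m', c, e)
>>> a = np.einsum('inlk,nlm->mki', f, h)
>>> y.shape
(3, 7)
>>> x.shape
(7,)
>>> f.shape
(11, 23, 23, 3)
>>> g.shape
(23, 7)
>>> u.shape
(23, 23, 3)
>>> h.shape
(23, 23, 7)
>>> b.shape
(23,)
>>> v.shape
(11, 11)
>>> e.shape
(7, 23, 7)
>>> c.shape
(7, 23, 7)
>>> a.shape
(7, 3, 11)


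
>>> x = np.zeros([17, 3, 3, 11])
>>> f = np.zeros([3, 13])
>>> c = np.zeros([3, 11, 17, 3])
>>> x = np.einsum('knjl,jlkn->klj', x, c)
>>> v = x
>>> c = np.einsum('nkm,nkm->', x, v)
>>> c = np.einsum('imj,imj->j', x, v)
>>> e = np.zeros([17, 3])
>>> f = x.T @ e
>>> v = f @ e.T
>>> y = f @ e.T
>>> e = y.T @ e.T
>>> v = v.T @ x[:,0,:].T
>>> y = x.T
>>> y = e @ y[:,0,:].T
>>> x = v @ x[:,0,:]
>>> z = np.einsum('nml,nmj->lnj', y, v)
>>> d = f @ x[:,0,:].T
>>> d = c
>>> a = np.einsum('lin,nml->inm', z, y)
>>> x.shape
(17, 11, 3)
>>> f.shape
(3, 11, 3)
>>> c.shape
(3,)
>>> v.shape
(17, 11, 17)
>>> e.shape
(17, 11, 17)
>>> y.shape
(17, 11, 3)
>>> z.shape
(3, 17, 17)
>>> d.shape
(3,)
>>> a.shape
(17, 17, 11)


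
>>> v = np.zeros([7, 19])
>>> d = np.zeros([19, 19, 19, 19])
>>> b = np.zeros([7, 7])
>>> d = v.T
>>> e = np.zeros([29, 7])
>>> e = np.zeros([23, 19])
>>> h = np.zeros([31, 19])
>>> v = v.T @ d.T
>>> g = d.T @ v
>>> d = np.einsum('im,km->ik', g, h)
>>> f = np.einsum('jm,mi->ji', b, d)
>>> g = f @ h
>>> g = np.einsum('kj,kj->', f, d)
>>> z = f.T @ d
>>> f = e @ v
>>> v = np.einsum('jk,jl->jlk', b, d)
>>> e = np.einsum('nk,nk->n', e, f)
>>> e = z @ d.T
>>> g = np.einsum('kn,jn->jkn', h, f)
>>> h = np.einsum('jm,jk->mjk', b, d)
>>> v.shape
(7, 31, 7)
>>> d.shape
(7, 31)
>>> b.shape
(7, 7)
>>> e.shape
(31, 7)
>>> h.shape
(7, 7, 31)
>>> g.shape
(23, 31, 19)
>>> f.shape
(23, 19)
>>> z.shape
(31, 31)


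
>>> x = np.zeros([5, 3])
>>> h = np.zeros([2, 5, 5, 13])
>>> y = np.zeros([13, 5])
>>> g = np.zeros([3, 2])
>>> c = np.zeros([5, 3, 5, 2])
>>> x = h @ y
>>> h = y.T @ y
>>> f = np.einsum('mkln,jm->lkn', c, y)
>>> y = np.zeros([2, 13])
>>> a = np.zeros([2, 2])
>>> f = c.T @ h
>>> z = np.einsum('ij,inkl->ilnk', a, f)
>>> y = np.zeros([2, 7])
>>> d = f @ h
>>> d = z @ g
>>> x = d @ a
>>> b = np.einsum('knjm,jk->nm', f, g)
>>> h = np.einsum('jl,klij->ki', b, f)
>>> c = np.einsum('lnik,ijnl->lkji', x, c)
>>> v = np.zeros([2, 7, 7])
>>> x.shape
(2, 5, 5, 2)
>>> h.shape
(2, 3)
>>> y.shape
(2, 7)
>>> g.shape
(3, 2)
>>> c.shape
(2, 2, 3, 5)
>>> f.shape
(2, 5, 3, 5)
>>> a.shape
(2, 2)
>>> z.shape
(2, 5, 5, 3)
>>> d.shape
(2, 5, 5, 2)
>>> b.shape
(5, 5)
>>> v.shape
(2, 7, 7)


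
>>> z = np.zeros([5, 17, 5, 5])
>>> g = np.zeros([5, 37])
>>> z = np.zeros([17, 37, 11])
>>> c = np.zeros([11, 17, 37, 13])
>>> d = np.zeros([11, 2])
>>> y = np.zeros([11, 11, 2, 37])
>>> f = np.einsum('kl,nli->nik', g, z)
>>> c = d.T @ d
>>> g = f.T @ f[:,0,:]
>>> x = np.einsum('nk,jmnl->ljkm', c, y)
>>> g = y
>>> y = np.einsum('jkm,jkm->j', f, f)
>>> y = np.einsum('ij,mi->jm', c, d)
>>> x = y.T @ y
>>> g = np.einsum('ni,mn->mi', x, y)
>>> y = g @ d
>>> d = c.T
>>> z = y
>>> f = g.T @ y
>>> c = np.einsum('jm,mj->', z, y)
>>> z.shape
(2, 2)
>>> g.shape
(2, 11)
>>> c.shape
()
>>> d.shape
(2, 2)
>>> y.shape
(2, 2)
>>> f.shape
(11, 2)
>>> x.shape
(11, 11)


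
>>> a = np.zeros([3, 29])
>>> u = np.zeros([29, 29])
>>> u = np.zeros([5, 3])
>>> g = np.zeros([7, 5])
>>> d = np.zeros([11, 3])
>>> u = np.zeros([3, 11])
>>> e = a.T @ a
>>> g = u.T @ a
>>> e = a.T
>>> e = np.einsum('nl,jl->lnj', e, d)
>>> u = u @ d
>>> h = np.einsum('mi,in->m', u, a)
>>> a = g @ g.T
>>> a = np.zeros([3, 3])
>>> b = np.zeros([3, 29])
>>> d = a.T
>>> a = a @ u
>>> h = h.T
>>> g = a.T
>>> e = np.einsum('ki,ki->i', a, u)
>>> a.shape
(3, 3)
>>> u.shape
(3, 3)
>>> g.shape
(3, 3)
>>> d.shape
(3, 3)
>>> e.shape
(3,)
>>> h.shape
(3,)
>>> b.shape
(3, 29)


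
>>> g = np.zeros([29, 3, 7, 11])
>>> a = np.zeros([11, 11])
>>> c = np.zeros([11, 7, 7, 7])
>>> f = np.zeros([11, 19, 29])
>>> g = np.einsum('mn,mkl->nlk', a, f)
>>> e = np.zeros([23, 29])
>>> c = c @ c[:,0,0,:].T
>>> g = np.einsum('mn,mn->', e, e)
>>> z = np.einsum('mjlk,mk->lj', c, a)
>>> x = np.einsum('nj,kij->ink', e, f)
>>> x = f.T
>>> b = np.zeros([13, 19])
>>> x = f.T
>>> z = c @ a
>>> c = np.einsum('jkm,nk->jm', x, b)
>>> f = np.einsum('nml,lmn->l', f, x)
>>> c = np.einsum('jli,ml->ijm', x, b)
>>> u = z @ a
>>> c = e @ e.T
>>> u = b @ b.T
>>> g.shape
()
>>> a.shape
(11, 11)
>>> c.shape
(23, 23)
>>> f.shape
(29,)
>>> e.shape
(23, 29)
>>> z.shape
(11, 7, 7, 11)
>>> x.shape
(29, 19, 11)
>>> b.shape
(13, 19)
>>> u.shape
(13, 13)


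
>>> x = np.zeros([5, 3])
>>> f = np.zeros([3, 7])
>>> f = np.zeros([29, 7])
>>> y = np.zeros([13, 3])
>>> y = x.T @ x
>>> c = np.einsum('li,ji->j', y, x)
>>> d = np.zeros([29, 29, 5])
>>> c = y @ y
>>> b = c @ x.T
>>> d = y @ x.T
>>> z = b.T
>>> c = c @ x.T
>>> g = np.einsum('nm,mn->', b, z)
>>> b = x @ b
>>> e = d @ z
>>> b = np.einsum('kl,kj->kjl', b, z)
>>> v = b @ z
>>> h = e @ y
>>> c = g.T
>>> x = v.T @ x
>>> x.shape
(3, 3, 3)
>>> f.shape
(29, 7)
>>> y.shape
(3, 3)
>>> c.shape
()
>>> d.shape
(3, 5)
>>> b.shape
(5, 3, 5)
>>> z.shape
(5, 3)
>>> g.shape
()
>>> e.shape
(3, 3)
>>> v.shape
(5, 3, 3)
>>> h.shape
(3, 3)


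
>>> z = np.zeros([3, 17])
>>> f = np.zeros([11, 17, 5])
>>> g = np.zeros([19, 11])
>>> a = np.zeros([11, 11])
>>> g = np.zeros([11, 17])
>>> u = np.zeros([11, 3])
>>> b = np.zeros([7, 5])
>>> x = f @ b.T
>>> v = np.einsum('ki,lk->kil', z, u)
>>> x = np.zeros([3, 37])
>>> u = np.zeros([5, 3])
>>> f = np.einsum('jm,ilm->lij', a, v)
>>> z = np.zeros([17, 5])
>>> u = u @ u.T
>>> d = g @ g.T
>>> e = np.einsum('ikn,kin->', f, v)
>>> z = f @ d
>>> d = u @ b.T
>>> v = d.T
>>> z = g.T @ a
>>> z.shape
(17, 11)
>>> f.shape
(17, 3, 11)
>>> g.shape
(11, 17)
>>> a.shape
(11, 11)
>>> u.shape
(5, 5)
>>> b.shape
(7, 5)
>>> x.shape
(3, 37)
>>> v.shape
(7, 5)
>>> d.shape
(5, 7)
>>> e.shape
()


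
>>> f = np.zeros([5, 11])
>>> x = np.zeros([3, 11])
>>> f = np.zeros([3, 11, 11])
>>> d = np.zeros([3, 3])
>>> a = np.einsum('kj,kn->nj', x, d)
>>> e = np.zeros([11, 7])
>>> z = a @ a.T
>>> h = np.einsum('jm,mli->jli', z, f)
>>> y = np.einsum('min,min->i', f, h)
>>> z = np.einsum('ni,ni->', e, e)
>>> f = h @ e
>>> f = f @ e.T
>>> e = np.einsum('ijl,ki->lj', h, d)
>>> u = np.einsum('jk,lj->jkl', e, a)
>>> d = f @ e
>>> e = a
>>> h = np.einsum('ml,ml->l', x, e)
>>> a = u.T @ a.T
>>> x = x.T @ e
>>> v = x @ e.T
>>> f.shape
(3, 11, 11)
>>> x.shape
(11, 11)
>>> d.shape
(3, 11, 11)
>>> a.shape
(3, 11, 3)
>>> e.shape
(3, 11)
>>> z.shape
()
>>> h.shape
(11,)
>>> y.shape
(11,)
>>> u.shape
(11, 11, 3)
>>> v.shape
(11, 3)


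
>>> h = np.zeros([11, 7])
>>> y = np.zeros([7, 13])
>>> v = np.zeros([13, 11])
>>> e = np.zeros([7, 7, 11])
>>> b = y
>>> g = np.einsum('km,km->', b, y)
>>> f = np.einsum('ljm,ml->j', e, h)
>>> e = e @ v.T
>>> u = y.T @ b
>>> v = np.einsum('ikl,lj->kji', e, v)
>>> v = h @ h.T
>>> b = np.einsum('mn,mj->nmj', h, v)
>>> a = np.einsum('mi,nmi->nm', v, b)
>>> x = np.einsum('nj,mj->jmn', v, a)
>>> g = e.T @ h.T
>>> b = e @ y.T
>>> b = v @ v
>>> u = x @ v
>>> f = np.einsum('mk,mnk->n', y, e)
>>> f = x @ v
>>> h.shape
(11, 7)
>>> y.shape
(7, 13)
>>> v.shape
(11, 11)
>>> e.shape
(7, 7, 13)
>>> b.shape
(11, 11)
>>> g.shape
(13, 7, 11)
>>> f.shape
(11, 7, 11)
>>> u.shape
(11, 7, 11)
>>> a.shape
(7, 11)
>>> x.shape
(11, 7, 11)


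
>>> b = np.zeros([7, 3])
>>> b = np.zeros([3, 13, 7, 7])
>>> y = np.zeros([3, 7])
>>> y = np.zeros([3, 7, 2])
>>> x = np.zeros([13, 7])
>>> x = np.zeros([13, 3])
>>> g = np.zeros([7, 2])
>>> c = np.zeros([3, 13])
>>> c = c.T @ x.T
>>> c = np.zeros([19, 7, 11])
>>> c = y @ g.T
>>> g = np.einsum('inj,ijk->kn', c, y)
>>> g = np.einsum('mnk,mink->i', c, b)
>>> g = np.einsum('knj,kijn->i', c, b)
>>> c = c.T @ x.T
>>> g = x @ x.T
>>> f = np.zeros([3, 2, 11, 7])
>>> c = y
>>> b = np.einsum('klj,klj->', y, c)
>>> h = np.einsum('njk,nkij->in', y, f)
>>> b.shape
()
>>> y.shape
(3, 7, 2)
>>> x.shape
(13, 3)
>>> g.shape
(13, 13)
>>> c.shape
(3, 7, 2)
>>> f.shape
(3, 2, 11, 7)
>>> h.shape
(11, 3)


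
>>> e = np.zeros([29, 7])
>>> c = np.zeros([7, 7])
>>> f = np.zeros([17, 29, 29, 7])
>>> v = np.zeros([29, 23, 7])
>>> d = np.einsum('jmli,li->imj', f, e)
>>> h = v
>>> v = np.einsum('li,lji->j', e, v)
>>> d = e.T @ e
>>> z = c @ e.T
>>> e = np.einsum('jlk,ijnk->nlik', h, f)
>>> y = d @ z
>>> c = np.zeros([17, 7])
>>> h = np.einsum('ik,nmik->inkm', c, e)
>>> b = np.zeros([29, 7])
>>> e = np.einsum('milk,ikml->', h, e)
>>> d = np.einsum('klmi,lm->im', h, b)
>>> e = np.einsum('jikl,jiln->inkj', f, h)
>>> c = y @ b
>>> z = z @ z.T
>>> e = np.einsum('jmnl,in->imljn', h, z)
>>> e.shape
(7, 29, 23, 17, 7)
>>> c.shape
(7, 7)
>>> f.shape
(17, 29, 29, 7)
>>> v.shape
(23,)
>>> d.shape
(23, 7)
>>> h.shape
(17, 29, 7, 23)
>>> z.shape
(7, 7)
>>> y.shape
(7, 29)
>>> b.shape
(29, 7)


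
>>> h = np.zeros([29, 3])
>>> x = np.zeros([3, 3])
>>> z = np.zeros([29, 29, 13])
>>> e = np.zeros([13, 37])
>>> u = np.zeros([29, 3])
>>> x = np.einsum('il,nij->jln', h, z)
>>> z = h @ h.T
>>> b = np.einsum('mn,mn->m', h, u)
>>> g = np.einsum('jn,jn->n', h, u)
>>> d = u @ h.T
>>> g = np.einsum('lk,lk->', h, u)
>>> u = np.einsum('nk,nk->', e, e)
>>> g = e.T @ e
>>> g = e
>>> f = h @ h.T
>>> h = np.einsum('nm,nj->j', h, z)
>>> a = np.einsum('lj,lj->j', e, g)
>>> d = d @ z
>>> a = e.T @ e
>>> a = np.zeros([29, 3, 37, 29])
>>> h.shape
(29,)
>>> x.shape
(13, 3, 29)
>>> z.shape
(29, 29)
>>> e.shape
(13, 37)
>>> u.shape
()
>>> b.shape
(29,)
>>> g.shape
(13, 37)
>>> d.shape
(29, 29)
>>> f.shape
(29, 29)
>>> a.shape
(29, 3, 37, 29)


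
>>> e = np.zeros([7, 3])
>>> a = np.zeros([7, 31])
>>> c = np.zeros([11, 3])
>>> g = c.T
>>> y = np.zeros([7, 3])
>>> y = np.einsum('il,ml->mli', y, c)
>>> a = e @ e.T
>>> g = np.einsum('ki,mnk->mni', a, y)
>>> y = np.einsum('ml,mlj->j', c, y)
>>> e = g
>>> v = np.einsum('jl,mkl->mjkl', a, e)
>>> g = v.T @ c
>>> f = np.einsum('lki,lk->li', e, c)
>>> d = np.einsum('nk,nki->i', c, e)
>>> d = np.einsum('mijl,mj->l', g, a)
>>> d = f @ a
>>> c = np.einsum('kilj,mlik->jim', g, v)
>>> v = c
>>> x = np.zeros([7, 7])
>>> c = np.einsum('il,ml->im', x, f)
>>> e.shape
(11, 3, 7)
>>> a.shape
(7, 7)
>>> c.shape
(7, 11)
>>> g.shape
(7, 3, 7, 3)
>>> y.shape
(7,)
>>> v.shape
(3, 3, 11)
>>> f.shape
(11, 7)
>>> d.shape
(11, 7)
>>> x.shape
(7, 7)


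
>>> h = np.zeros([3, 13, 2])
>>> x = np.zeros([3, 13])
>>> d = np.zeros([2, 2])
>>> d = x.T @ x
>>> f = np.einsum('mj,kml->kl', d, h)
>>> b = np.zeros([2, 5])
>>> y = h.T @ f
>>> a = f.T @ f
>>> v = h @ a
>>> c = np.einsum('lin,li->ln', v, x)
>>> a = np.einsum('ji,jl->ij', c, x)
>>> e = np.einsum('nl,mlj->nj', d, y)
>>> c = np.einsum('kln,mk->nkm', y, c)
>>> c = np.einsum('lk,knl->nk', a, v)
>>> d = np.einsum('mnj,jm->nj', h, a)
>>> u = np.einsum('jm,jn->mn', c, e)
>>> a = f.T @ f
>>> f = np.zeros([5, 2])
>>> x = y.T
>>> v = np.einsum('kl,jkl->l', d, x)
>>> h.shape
(3, 13, 2)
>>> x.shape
(2, 13, 2)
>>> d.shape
(13, 2)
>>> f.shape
(5, 2)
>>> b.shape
(2, 5)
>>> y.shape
(2, 13, 2)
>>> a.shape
(2, 2)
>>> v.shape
(2,)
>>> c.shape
(13, 3)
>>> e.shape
(13, 2)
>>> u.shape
(3, 2)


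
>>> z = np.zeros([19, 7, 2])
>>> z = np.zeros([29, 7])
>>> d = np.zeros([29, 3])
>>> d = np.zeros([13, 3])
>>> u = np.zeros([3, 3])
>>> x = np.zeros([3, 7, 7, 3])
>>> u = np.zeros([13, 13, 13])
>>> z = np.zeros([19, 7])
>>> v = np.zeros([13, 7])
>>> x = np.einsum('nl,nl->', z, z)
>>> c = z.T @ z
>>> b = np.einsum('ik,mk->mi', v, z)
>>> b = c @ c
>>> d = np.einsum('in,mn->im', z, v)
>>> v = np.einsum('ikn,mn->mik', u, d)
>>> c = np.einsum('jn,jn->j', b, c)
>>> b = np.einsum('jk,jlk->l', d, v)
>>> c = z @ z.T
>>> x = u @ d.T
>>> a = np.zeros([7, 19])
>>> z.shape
(19, 7)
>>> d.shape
(19, 13)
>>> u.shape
(13, 13, 13)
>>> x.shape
(13, 13, 19)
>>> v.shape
(19, 13, 13)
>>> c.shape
(19, 19)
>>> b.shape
(13,)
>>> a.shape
(7, 19)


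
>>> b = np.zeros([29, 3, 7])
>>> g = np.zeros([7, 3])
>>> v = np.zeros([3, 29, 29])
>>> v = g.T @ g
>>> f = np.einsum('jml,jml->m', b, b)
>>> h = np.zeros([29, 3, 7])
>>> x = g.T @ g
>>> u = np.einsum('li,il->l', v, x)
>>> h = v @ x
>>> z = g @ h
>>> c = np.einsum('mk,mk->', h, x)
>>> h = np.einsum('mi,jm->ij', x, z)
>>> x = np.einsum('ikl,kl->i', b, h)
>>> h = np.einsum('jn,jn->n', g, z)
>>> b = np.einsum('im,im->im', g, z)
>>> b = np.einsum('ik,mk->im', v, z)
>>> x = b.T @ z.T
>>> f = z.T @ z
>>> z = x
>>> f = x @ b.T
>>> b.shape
(3, 7)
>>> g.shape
(7, 3)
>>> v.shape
(3, 3)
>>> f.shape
(7, 3)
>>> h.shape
(3,)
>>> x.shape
(7, 7)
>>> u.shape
(3,)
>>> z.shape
(7, 7)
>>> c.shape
()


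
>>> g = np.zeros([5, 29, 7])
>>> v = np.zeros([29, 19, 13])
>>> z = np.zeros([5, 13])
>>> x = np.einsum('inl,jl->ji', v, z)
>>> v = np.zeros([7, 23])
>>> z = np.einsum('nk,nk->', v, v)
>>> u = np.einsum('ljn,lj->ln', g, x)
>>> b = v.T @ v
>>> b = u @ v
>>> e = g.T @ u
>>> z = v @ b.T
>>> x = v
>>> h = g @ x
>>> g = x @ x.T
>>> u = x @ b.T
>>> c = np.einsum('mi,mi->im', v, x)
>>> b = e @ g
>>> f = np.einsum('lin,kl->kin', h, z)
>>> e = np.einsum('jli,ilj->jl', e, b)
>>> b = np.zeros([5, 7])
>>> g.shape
(7, 7)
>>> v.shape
(7, 23)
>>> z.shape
(7, 5)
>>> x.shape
(7, 23)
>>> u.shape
(7, 5)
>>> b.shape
(5, 7)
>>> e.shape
(7, 29)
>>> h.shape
(5, 29, 23)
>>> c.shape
(23, 7)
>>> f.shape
(7, 29, 23)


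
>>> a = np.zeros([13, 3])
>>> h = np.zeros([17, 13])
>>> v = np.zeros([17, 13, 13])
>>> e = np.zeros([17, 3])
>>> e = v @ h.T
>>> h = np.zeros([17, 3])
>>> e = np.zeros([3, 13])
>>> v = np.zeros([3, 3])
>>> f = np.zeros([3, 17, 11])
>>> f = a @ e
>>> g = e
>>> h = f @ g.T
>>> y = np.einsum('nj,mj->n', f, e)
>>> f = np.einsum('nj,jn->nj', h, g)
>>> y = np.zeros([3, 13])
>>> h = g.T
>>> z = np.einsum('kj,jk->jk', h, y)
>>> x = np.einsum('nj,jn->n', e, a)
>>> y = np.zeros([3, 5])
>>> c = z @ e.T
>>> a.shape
(13, 3)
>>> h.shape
(13, 3)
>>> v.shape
(3, 3)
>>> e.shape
(3, 13)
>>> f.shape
(13, 3)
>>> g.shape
(3, 13)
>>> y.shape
(3, 5)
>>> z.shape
(3, 13)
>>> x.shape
(3,)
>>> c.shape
(3, 3)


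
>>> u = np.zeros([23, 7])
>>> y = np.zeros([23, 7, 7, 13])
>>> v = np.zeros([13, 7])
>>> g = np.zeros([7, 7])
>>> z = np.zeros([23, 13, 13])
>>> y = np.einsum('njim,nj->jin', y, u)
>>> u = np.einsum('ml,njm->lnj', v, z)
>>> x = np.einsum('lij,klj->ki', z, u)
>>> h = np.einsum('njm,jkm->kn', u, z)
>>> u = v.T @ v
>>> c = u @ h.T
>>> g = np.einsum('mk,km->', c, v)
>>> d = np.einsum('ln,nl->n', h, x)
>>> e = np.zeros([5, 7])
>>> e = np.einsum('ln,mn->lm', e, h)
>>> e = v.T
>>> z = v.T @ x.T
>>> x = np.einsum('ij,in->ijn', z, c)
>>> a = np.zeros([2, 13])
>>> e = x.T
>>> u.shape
(7, 7)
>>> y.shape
(7, 7, 23)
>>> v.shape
(13, 7)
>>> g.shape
()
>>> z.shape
(7, 7)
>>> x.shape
(7, 7, 13)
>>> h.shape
(13, 7)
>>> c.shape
(7, 13)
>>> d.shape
(7,)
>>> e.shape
(13, 7, 7)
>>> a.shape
(2, 13)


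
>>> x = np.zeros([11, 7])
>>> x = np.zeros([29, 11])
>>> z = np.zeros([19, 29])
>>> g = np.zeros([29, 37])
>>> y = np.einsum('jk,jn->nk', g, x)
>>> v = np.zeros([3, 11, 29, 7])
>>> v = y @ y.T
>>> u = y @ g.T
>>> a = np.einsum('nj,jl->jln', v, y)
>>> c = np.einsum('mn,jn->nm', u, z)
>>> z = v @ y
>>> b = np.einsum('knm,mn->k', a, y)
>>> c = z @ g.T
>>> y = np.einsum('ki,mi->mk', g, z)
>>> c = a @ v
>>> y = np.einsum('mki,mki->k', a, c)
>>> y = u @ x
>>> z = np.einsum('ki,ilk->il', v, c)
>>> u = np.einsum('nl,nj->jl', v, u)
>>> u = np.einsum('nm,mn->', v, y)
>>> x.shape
(29, 11)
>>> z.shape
(11, 37)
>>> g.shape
(29, 37)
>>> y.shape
(11, 11)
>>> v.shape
(11, 11)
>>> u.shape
()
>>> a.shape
(11, 37, 11)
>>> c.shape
(11, 37, 11)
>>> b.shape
(11,)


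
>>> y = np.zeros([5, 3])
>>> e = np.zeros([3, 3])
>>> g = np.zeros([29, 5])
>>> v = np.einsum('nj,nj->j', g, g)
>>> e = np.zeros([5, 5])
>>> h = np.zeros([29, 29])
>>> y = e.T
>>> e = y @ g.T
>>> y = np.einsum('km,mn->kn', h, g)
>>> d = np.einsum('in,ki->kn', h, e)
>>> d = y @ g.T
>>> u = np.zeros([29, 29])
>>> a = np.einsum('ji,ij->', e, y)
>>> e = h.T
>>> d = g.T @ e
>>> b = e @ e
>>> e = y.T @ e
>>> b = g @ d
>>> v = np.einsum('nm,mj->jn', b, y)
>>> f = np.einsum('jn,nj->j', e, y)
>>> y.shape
(29, 5)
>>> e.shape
(5, 29)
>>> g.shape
(29, 5)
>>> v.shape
(5, 29)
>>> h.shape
(29, 29)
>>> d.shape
(5, 29)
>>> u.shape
(29, 29)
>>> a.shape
()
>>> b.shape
(29, 29)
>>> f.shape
(5,)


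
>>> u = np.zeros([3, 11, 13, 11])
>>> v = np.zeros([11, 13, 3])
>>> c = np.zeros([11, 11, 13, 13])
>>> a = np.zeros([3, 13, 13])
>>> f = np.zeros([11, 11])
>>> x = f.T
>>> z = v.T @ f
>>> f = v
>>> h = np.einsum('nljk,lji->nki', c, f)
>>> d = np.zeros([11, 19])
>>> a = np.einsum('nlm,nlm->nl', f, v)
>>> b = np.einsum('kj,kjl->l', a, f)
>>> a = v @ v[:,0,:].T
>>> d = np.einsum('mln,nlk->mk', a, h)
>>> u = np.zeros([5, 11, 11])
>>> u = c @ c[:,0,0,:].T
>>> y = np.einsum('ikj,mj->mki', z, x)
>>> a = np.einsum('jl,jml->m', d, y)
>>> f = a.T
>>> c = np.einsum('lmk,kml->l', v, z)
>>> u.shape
(11, 11, 13, 11)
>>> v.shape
(11, 13, 3)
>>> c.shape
(11,)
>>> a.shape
(13,)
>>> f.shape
(13,)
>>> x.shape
(11, 11)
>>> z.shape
(3, 13, 11)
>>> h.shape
(11, 13, 3)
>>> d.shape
(11, 3)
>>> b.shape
(3,)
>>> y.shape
(11, 13, 3)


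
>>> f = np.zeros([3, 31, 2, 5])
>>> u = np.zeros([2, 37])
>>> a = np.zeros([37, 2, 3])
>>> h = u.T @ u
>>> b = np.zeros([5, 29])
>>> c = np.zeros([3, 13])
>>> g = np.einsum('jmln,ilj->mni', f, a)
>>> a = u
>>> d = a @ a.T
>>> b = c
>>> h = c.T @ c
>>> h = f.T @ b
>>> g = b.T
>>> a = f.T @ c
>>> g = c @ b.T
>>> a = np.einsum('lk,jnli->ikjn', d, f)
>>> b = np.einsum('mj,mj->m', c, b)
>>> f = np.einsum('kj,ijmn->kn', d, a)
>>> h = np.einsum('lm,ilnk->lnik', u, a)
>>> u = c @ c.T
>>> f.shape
(2, 31)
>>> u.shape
(3, 3)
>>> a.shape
(5, 2, 3, 31)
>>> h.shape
(2, 3, 5, 31)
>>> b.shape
(3,)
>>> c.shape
(3, 13)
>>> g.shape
(3, 3)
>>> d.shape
(2, 2)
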